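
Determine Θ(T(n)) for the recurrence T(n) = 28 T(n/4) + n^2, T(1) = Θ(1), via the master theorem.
T(n) = Θ(n^(log_4 28))

Master theorem: compare f(n) = n^2 to n^(log_4 28) where log_4 28 ≈ 2.404. Since 2 < log_4 28, we have f(n) = O(n^(log_4 28 − ε)) for some ε > 0 — Case 1. Hence T(n) = Θ(n^(log_4 28)).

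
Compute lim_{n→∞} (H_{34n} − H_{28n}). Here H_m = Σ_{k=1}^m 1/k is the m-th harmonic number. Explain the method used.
lim = ln(34/28) = ln(17/14)

Euler-Maclaurin gives H_m = ln m + γ + 1/(2m) + O(1/m^2). The γ and O(1/m) terms cancel in the difference:
  H_{34n} − H_{28n} = ln(34n) − ln(28n) + O(1/n) = ln(34/28) + O(1/n).
Hence the limit is ln(34/28) = ln(17/14).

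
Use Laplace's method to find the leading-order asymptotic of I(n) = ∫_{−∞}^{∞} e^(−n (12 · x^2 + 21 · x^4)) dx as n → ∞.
I(n) ~ sqrt(π/(12n))

φ(x) = 12 · x^2 + 21 · x^4 has its unique global minimum at x* = 0 (since φ'(x) = 24x + 84x^3 = 0 only at x = 0 for real x with both coefficients positive, and φ → ∞ as |x| → ∞). At x* = 0, φ(0) = 0 and φ''(0) = 24. Laplace's method then gives
  I(n) ~ sqrt(2π / (n · φ''(0))) · e^(−n φ(0)) = sqrt(2π / (24n)) = sqrt(π/(12n)).
The 21 · x^4 term contributes only at subleading order (an O(1/n) relative correction).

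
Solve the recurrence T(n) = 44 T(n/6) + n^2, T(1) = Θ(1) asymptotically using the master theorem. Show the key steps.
T(n) = Θ(n^(log_6 44))

Master theorem: compare f(n) = n^2 to n^(log_6 44) where log_6 44 ≈ 2.112. Since 2 < log_6 44, we have f(n) = O(n^(log_6 44 − ε)) for some ε > 0 — Case 1. Hence T(n) = Θ(n^(log_6 44)).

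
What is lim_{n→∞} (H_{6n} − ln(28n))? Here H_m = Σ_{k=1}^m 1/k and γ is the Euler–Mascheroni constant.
lim = ln(3/14) + γ

By Euler-Maclaurin, H_m = ln m + γ + O(1/m). So
  H_{6n} − ln(28n) = ln(6n) + γ − ln(28n) + O(1/n)
                       = ln(6/28) + γ + O(1/n).
Hence the limit is ln(6/28) + γ (= ln(3/14)).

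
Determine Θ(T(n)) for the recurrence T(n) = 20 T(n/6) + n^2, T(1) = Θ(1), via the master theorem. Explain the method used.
T(n) = Θ(n^2)

log_6 20 ≈ 1.672. f(n) = n^2 dominates n^(log_6 20) since 2 > 1.672, and the regularity condition a·f(n/b) = 20·(n/6)^2 = (20/36)·n^2 ≤ c·f(n) holds with c = 20/36 ≈ 0.556 < 1. So this is Case 3: T(n) = Θ(f(n)) = Θ(n^2).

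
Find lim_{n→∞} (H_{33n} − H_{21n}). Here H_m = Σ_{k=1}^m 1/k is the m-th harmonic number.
lim = ln(33/21) = ln(11/7)

Euler-Maclaurin gives H_m = ln m + γ + 1/(2m) + O(1/m^2). The γ and O(1/m) terms cancel in the difference:
  H_{33n} − H_{21n} = ln(33n) − ln(21n) + O(1/n) = ln(33/21) + O(1/n).
Hence the limit is ln(33/21) = ln(11/7).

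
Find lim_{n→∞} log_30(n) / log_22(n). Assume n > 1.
lim = ln(22) / ln(30) = log_30(22)

Change of base: log_30(n) = ln n / ln 30 and log_22(n) = ln n / ln 22. The ratio is (ln n / ln 30) · (ln 22 / ln n) = ln 22 / ln 30, a constant independent of n. So the limit is ln 22 / ln 30 = log_30(22).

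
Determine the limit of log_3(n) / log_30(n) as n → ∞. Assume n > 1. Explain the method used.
lim = ln(30) / ln(3) = log_3(30)

Change of base: log_3(n) = ln n / ln 3 and log_30(n) = ln n / ln 30. The ratio is (ln n / ln 3) · (ln 30 / ln n) = ln 30 / ln 3, a constant independent of n. So the limit is ln 30 / ln 3 = log_3(30).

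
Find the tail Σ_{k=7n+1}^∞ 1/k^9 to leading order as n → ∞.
Σ_{k>7n} 1/k^9 ~ 1/(8 · (7n)^8)

Compare to the integral: ∫_{7n}^∞ x^(−9) dx = [−x^(−8)/8]_{7n}^∞ = 1/((9−1)·(7n)^8). Euler-Maclaurin then gives
  Σ_{k>7n} 1/k^9 = ∫_{7n}^∞ dx/x^9 − 1/(2·(7n)^9) + O(1/(7n)^10).
(Equivalently this is ζ(9) − Σ_{k≤7n} 1/k^9.)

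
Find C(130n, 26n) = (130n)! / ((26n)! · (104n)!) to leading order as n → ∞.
C(130n, 26n) ~ (3125/256)^(26n) · sqrt(5/(8π·26n))

Write N = 26n. Apply Stirling to each factorial:
  (5N)! ~ sqrt(2π·5N) · (5N/e)^(5N),
  N! ~ sqrt(2π N) · (N/e)^N,
  (4N)! ~ sqrt(2π·4N) · (4N/e)^(4N).
The exponential factors combine to (5N)^(5N) / (N^N · (4N)^(4N)) = 5^(5N)/4^(4N) = (5^5/4^4)^N = (3125/256)^N.
The square-root prefactors combine to sqrt(2π·5N) / (sqrt(2π N)·sqrt(2π·4N)) = sqrt(5 / (2π·4·N)) = sqrt(5/(8π·26n)).
Substituting N = 26n: C(130n, 26n) ~ (3125/256)^(26n) · sqrt(5/(8π·26n)).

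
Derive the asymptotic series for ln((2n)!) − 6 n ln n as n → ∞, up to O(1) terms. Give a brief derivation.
ln((2n)!) − 6 n ln n = −4 n ln n + 2(ln 2 − 1) n + (1/2) ln(2π·2n) + O(1/n)

Stirling: ln((2n)!) = 2n ln(2n) − 2n + (1/2) ln(2π·2n) + O(1/n).
Expand 2n ln(2n) = 2n (ln n + ln 2) = 2n ln n + 2n ln 2.
Subtract 6n ln n: leading term is (2 − 6) n ln n = −4 n ln n. The next term is 2n ln 2 − 2n = 2(ln 2 − 1) n. Then the (1/2) ln(2π·2n) correction.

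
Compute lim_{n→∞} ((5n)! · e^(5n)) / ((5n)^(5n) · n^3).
lim = 0

Stirling: (5n)! ~ sqrt(2π·5n) · (5n/e)^(5n). Hence
  (5n)! · e^(5n) / (5n)^(5n) ~ sqrt(2π·5n).
Dividing by n^3: sqrt(2π·5n) / n^3 = sqrt(2π·5) · n^((1−6)/2), so the expression behaves like sqrt(2π·5) · n^((1−6)/2) → 0.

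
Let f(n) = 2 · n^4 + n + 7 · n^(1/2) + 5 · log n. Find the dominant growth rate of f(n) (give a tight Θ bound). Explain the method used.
f(n) ∈ Θ(n^4)

Compare the terms by growth order. For large n, n^a · (log n)^b dominates n^a' · (log n)^b' iff a > a', or (a = a' and b > b'). Ranking the 4 terms shows the dominant one is 2 · n^4. Hence f(n) ∈ Θ(n^4).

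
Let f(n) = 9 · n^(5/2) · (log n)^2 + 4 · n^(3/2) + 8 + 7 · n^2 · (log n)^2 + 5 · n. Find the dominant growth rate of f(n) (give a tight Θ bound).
f(n) ∈ Θ(n^(5/2) · (log n)^2)

Compare the terms by growth order. For large n, n^a · (log n)^b dominates n^a' · (log n)^b' iff a > a', or (a = a' and b > b'). Ranking the 5 terms shows the dominant one is 9 · n^(5/2) · (log n)^2. Hence f(n) ∈ Θ(n^(5/2) · (log n)^2).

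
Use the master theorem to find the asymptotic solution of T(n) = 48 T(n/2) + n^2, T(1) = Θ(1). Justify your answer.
T(n) = Θ(n^(log_2 48))

Master theorem: compare f(n) = n^2 to n^(log_2 48) where log_2 48 ≈ 5.585. Since 2 < log_2 48, we have f(n) = O(n^(log_2 48 − ε)) for some ε > 0 — Case 1. Hence T(n) = Θ(n^(log_2 48)).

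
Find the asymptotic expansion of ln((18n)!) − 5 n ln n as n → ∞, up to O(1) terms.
ln((18n)!) − 5 n ln n = 13 n ln n + 18(ln 18 − 1) n + (1/2) ln(2π·18n) + O(1/n)

Stirling: ln((18n)!) = 18n ln(18n) − 18n + (1/2) ln(2π·18n) + O(1/n).
Expand 18n ln(18n) = 18n (ln n + ln 18) = 18n ln n + 18n ln 18.
Subtract 5n ln n: leading term is (18 − 5) n ln n = 13 n ln n. The next term is 18n ln 18 − 18n = 18(ln 18 − 1) n. Then the (1/2) ln(2π·18n) correction.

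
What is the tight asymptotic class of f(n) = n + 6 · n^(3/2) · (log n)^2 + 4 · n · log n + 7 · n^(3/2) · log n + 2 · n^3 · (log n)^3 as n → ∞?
f(n) ∈ Θ(n^3 · (log n)^3)

Compare the terms by growth order. For large n, n^a · (log n)^b dominates n^a' · (log n)^b' iff a > a', or (a = a' and b > b'). Ranking the 5 terms shows the dominant one is 2 · n^3 · (log n)^3. Hence f(n) ∈ Θ(n^3 · (log n)^3).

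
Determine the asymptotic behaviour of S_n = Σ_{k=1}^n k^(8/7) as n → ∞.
S_n ~ (7/15) · n^(15/7)

Integral comparison: Σ_{k=1}^n k^(8/7) = ∫_0^n x^(8/7) dx + O(n^(8/7)). The integral is n^(1 + 8/7) / (1 + 8/7) = n^((8+7)/7) / ((8+7)/7) = (7/15) · n^(15/7).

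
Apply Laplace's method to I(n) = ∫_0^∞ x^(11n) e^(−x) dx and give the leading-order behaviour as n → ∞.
I(n) ~ sqrt(2π·11n) · (11n/e)^(11n)

Write the integrand as exp(11n ln x − x) and set f(x) = 11n ln x − x. Then f'(x) = 11n/x − 1 = 0 at x* = 11n, and f''(x*) = −11n/x*^2 = −1/(11n). Laplace's method (interior maximum) gives
  I(n) ~ e^(f(x*)) · sqrt(2π / |f''(x*)|)
        = exp(11n ln(11n) − 11n) · sqrt(2π · 11n)
        = (11n)^(11n) e^(−11n) · sqrt(2π·11n)
        = sqrt(2π·11n) · (11n/e)^(11n).
This matches Γ(11n+1) with Stirling applied to Γ.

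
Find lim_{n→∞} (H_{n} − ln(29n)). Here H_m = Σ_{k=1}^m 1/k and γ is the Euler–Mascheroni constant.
lim = −ln 29 + γ

By Euler-Maclaurin, H_m = ln m + γ + O(1/m). So
  H_{n} − ln(29n) = ln(n) + γ − ln(29n) + O(1/n)
                       = ln(1/29) + γ + O(1/n).
Hence the limit is ln(1/29) + γ.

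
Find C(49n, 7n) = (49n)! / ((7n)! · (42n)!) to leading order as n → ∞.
C(49n, 7n) ~ (823543/46656)^(7n) · sqrt(7/(12π·7n))

Write N = 7n. Apply Stirling to each factorial:
  (7N)! ~ sqrt(2π·7N) · (7N/e)^(7N),
  N! ~ sqrt(2π N) · (N/e)^N,
  (6N)! ~ sqrt(2π·6N) · (6N/e)^(6N).
The exponential factors combine to (7N)^(7N) / (N^N · (6N)^(6N)) = 7^(7N)/6^(6N) = (7^7/6^6)^N = (823543/46656)^N.
The square-root prefactors combine to sqrt(2π·7N) / (sqrt(2π N)·sqrt(2π·6N)) = sqrt(7 / (2π·6·N)) = sqrt(7/(12π·7n)).
Substituting N = 7n: C(49n, 7n) ~ (823543/46656)^(7n) · sqrt(7/(12π·7n)).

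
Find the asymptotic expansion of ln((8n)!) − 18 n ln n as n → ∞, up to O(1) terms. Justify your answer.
ln((8n)!) − 18 n ln n = −10 n ln n + 8(ln 8 − 1) n + (1/2) ln(2π·8n) + O(1/n)

Stirling: ln((8n)!) = 8n ln(8n) − 8n + (1/2) ln(2π·8n) + O(1/n).
Expand 8n ln(8n) = 8n (ln n + ln 8) = 8n ln n + 8n ln 8.
Subtract 18n ln n: leading term is (8 − 18) n ln n = −10 n ln n. The next term is 8n ln 8 − 8n = 8(ln 8 − 1) n. Then the (1/2) ln(2π·8n) correction.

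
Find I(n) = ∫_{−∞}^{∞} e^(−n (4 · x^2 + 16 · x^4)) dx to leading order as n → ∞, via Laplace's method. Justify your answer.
I(n) ~ sqrt(π/(4n))

φ(x) = 4 · x^2 + 16 · x^4 has its unique global minimum at x* = 0 (since φ'(x) = 8x + 64x^3 = 0 only at x = 0 for real x with both coefficients positive, and φ → ∞ as |x| → ∞). At x* = 0, φ(0) = 0 and φ''(0) = 8. Laplace's method then gives
  I(n) ~ sqrt(2π / (n · φ''(0))) · e^(−n φ(0)) = sqrt(2π / (8n)) = sqrt(π/(4n)).
The 16 · x^4 term contributes only at subleading order (an O(1/n) relative correction).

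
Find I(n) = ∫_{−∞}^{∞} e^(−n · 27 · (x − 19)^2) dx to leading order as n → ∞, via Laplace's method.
I(n) = sqrt(π/(27n))

Here φ(x) = 27 · (x − 19)^2 has its unique minimum at x* = 19 with φ(x*) = 0 and φ''(x*) = 54. Laplace's method gives
  I(n) ~ e^(−n φ(x*)) · sqrt(2π / (n · φ''(x*))) = sqrt(2π / (54n)) = sqrt(π/(27n)).
This is exact: substituting u = (x − 19)·sqrt(27n) gives I(n) = (1/sqrt(27n)) ∫_{−∞}^{∞} e^(−u^2) du = sqrt(π/(27n)).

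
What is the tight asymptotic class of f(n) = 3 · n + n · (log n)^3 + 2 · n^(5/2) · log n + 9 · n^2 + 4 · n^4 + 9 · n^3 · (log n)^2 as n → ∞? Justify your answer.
f(n) ∈ Θ(n^4)

Compare the terms by growth order. For large n, n^a · (log n)^b dominates n^a' · (log n)^b' iff a > a', or (a = a' and b > b'). Ranking the 6 terms shows the dominant one is 4 · n^4. Hence f(n) ∈ Θ(n^4).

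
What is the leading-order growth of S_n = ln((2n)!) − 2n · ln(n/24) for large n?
S_n ~ 2n · (ln 48 − 1) + O(ln n)

Stirling: ln((2n)!) = 2n ln(2n) − 2n + O(ln n).
  S_n = 2n ln(2n) − 2n − 2n ln(n/24) + O(ln n)
      = 2n ln(2n) − 2n ln n + 2n ln 24 − 2n + O(ln n)
      = 2n ln 2 + 2n ln 24 − 2n + O(ln n)
      = 2n (ln 48 − 1) + O(ln n).
Numerically ln(48) − 1 ≈ 2.8712.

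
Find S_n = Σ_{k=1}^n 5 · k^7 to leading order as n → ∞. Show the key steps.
S_n ~ 5 · n^8 / 8

By integral comparison (Euler-Maclaurin), Σ_{k=1}^n 5 · k^7 = 5 · ∫_0^n x^7 dx + O(n^7) = 5 · n^8/8 + O(n^7). (Equivalently, Faulhaber's formula gives the same leading term.)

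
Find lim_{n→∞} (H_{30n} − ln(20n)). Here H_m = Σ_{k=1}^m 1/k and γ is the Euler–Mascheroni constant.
lim = ln(3/2) + γ

By Euler-Maclaurin, H_m = ln m + γ + O(1/m). So
  H_{30n} − ln(20n) = ln(30n) + γ − ln(20n) + O(1/n)
                       = ln(30/20) + γ + O(1/n).
Hence the limit is ln(30/20) + γ (= ln(3/2)).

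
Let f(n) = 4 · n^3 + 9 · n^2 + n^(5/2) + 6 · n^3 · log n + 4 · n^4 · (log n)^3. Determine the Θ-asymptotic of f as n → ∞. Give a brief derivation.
f(n) ∈ Θ(n^4 · (log n)^3)

Compare the terms by growth order. For large n, n^a · (log n)^b dominates n^a' · (log n)^b' iff a > a', or (a = a' and b > b'). Ranking the 5 terms shows the dominant one is 4 · n^4 · (log n)^3. Hence f(n) ∈ Θ(n^4 · (log n)^3).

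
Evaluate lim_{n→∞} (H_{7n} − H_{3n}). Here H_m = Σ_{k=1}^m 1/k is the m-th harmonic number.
lim = ln(7/3)

Euler-Maclaurin gives H_m = ln m + γ + 1/(2m) + O(1/m^2). The γ and O(1/m) terms cancel in the difference:
  H_{7n} − H_{3n} = ln(7n) − ln(3n) + O(1/n) = ln(7/3) + O(1/n).
Hence the limit is ln(7/3).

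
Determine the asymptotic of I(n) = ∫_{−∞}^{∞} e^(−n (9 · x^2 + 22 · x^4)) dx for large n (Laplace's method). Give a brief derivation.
I(n) ~ sqrt(π/(9n))

φ(x) = 9 · x^2 + 22 · x^4 has its unique global minimum at x* = 0 (since φ'(x) = 18x + 88x^3 = 0 only at x = 0 for real x with both coefficients positive, and φ → ∞ as |x| → ∞). At x* = 0, φ(0) = 0 and φ''(0) = 18. Laplace's method then gives
  I(n) ~ sqrt(2π / (n · φ''(0))) · e^(−n φ(0)) = sqrt(2π / (18n)) = sqrt(π/(9n)).
The 22 · x^4 term contributes only at subleading order (an O(1/n) relative correction).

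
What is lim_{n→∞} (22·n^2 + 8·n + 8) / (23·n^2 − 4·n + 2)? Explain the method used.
lim = 22/23

For large n the leading n^2 terms dominate both numerator and denominator. Dividing top and bottom by n^2, every other term tends to 0, leaving 22/23.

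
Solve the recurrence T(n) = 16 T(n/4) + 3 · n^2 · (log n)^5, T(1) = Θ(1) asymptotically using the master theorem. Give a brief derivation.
T(n) = Θ(n^2 · (log n)^6)

Here log_4 16 = 2 and f(n) = 3 · n^2 · (log n)^5 = Θ(n^(log_4 16) · (log n)^5). This is the extended Case 2 of the master theorem (f matches the critical exponent up to log factors), giving T(n) = Θ(n^(log_4 16) · (log n)^(5+1)) = Θ(n^2 · (log n)^6).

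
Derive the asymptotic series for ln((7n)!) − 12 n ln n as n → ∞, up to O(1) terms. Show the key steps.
ln((7n)!) − 12 n ln n = −5 n ln n + 7(ln 7 − 1) n + (1/2) ln(2π·7n) + O(1/n)

Stirling: ln((7n)!) = 7n ln(7n) − 7n + (1/2) ln(2π·7n) + O(1/n).
Expand 7n ln(7n) = 7n (ln n + ln 7) = 7n ln n + 7n ln 7.
Subtract 12n ln n: leading term is (7 − 12) n ln n = −5 n ln n. The next term is 7n ln 7 − 7n = 7(ln 7 − 1) n. Then the (1/2) ln(2π·7n) correction.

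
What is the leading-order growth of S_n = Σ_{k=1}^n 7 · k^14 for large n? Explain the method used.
S_n ~ 7 · n^15 / 15

By integral comparison (Euler-Maclaurin), Σ_{k=1}^n 7 · k^14 = 7 · ∫_0^n x^14 dx + O(n^14) = 7 · n^15/15 + O(n^14). (Equivalently, Faulhaber's formula gives the same leading term.)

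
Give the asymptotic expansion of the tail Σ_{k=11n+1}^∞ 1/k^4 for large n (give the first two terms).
Σ_{k>11n} 1/k^4 = 1/(3 · (11n)^3) − 1/(2 · (11n)^4) + O(1/(11n)^5)

Compare to the integral: ∫_{11n}^∞ x^(−4) dx = [−x^(−3)/3]_{11n}^∞ = 1/((4−1)·(11n)^3). The Euler-Maclaurin correction adds −f(11n)/2 = −1/(2·(11n)^4). Euler-Maclaurin then gives
  Σ_{k>11n} 1/k^4 = ∫_{11n}^∞ dx/x^4 − 1/(2·(11n)^4) + O(1/(11n)^5).
(Equivalently this is ζ(4) − Σ_{k≤11n} 1/k^4.)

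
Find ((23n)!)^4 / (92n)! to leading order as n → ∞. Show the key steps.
((23n)!)^4/(92n)! ~ ((2π·23n)^(3/2) / 2) · 4^(−4·23n)  →  0

Write N = 23n. Stirling: N! ~ sqrt(2π N)(N/e)^N and (4N)! ~ sqrt(2π·4N)·(4N/e)^(4N).
  (N!)^4/(4N)! ~ (2π N)^(4/2) (N/e)^(4N) / [sqrt(2π·4N) (4N/e)^(4N)]
     = (2π N)^(4/2) / sqrt(2π·4N) · (N/(4N))^(4N)
     = (2π N)^((4−1)/2) / 2 · 4^(−4N).
Since 4^4 > 1, the factor 4^(−4N) decays exponentially, so the ratio → 0. Substituting N = 23n gives the stated form.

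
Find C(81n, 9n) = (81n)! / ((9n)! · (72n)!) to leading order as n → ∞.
C(81n, 9n) ~ (387420489/16777216)^(9n) · sqrt(9/(16π·9n))

Write N = 9n. Apply Stirling to each factorial:
  (9N)! ~ sqrt(2π·9N) · (9N/e)^(9N),
  N! ~ sqrt(2π N) · (N/e)^N,
  (8N)! ~ sqrt(2π·8N) · (8N/e)^(8N).
The exponential factors combine to (9N)^(9N) / (N^N · (8N)^(8N)) = 9^(9N)/8^(8N) = (9^9/8^8)^N = (387420489/16777216)^N.
The square-root prefactors combine to sqrt(2π·9N) / (sqrt(2π N)·sqrt(2π·8N)) = sqrt(9 / (2π·8·N)) = sqrt(9/(16π·9n)).
Substituting N = 9n: C(81n, 9n) ~ (387420489/16777216)^(9n) · sqrt(9/(16π·9n)).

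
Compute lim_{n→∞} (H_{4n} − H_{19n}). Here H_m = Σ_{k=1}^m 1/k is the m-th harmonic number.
lim = ln(4/19)

Euler-Maclaurin gives H_m = ln m + γ + 1/(2m) + O(1/m^2). The γ and O(1/m) terms cancel in the difference:
  H_{4n} − H_{19n} = ln(4n) − ln(19n) + O(1/n) = ln(4/19) + O(1/n).
Hence the limit is ln(4/19).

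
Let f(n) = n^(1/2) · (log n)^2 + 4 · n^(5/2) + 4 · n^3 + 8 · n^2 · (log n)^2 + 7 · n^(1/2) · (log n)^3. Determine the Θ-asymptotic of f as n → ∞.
f(n) ∈ Θ(n^3)

Compare the terms by growth order. For large n, n^a · (log n)^b dominates n^a' · (log n)^b' iff a > a', or (a = a' and b > b'). Ranking the 5 terms shows the dominant one is 4 · n^3. Hence f(n) ∈ Θ(n^3).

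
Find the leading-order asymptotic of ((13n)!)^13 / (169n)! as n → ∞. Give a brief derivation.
((13n)!)^13/(169n)! ~ ((2π·13n)^(12/2) / sqrt(13)) · 13^(−13·13n)  →  0

Write N = 13n. Stirling: N! ~ sqrt(2π N)(N/e)^N and (13N)! ~ sqrt(2π·13N)·(13N/e)^(13N).
  (N!)^13/(13N)! ~ (2π N)^(13/2) (N/e)^(13N) / [sqrt(2π·13N) (13N/e)^(13N)]
     = (2π N)^(13/2) / sqrt(2π·13N) · (N/(13N))^(13N)
     = (2π N)^((13−1)/2) / sqrt(13) · 13^(−13N).
Since 13^13 > 1, the factor 13^(−13N) decays exponentially, so the ratio → 0. Substituting N = 13n gives the stated form.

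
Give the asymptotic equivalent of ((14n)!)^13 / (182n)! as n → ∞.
((14n)!)^13/(182n)! ~ ((2π·14n)^(12/2) / sqrt(13)) · 13^(−13·14n)  →  0

Write N = 14n. Stirling: N! ~ sqrt(2π N)(N/e)^N and (13N)! ~ sqrt(2π·13N)·(13N/e)^(13N).
  (N!)^13/(13N)! ~ (2π N)^(13/2) (N/e)^(13N) / [sqrt(2π·13N) (13N/e)^(13N)]
     = (2π N)^(13/2) / sqrt(2π·13N) · (N/(13N))^(13N)
     = (2π N)^((13−1)/2) / sqrt(13) · 13^(−13N).
Since 13^13 > 1, the factor 13^(−13N) decays exponentially, so the ratio → 0. Substituting N = 14n gives the stated form.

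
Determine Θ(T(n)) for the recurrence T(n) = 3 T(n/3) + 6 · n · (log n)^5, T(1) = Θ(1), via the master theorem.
T(n) = Θ(n · (log n)^6)

Here log_3 3 = 1 and f(n) = 6 · n · (log n)^5 = Θ(n^(log_3 3) · (log n)^5). This is the extended Case 2 of the master theorem (f matches the critical exponent up to log factors), giving T(n) = Θ(n^(log_3 3) · (log n)^(5+1)) = Θ(n · (log n)^6).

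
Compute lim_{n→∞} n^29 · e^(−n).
lim = 0

Exponentials with base > 1 dominate every fixed polynomial: for any fixed c, n^c / e^n → 0 as n → ∞ (e.g. by the ratio test, or since e^n grows faster than any power of n). Hence n^29 · e^(−n) = n^29 / e^n → 0.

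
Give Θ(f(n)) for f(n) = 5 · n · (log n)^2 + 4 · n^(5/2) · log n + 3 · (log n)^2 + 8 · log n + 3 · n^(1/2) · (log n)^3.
f(n) ∈ Θ(n^(5/2) · log n)

Compare the terms by growth order. For large n, n^a · (log n)^b dominates n^a' · (log n)^b' iff a > a', or (a = a' and b > b'). Ranking the 5 terms shows the dominant one is 4 · n^(5/2) · log n. Hence f(n) ∈ Θ(n^(5/2) · log n).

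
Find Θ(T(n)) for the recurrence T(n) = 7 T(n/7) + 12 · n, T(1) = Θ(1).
T(n) = Θ(n log n)

log_7 7 = 1, and f(n) = 12 · n = Θ(n^(log_7 7)). This is Case 2 of the master theorem: T(n) = Θ(f(n) · log n) = Θ(n log n).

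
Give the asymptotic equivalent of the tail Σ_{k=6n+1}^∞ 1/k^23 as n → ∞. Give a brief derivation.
Σ_{k>6n} 1/k^23 ~ 1/(22 · (6n)^22)

Compare to the integral: ∫_{6n}^∞ x^(−23) dx = [−x^(−22)/22]_{6n}^∞ = 1/((23−1)·(6n)^22). Euler-Maclaurin then gives
  Σ_{k>6n} 1/k^23 = ∫_{6n}^∞ dx/x^23 − 1/(2·(6n)^23) + O(1/(6n)^24).
(Equivalently this is ζ(23) − Σ_{k≤6n} 1/k^23.)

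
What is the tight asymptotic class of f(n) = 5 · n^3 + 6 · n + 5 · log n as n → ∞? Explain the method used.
f(n) ∈ Θ(n^3)

Compare the terms by growth order. For large n, n^a · (log n)^b dominates n^a' · (log n)^b' iff a > a', or (a = a' and b > b'). Ranking the 3 terms shows the dominant one is 5 · n^3. Hence f(n) ∈ Θ(n^3).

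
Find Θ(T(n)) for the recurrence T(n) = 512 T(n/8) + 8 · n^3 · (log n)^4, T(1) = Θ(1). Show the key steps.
T(n) = Θ(n^3 · (log n)^5)

Here log_8 512 = 3 and f(n) = 8 · n^3 · (log n)^4 = Θ(n^(log_8 512) · (log n)^4). This is the extended Case 2 of the master theorem (f matches the critical exponent up to log factors), giving T(n) = Θ(n^(log_8 512) · (log n)^(4+1)) = Θ(n^3 · (log n)^5).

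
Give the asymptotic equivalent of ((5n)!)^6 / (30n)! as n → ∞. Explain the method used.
((5n)!)^6/(30n)! ~ ((2π·5n)^(5/2) / sqrt(6)) · 6^(−6·5n)  →  0

Write N = 5n. Stirling: N! ~ sqrt(2π N)(N/e)^N and (6N)! ~ sqrt(2π·6N)·(6N/e)^(6N).
  (N!)^6/(6N)! ~ (2π N)^(6/2) (N/e)^(6N) / [sqrt(2π·6N) (6N/e)^(6N)]
     = (2π N)^(6/2) / sqrt(2π·6N) · (N/(6N))^(6N)
     = (2π N)^((6−1)/2) / sqrt(6) · 6^(−6N).
Since 6^6 > 1, the factor 6^(−6N) decays exponentially, so the ratio → 0. Substituting N = 5n gives the stated form.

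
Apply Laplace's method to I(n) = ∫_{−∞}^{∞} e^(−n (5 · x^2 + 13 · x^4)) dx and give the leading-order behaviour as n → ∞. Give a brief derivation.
I(n) ~ sqrt(π/(5n))

φ(x) = 5 · x^2 + 13 · x^4 has its unique global minimum at x* = 0 (since φ'(x) = 10x + 52x^3 = 0 only at x = 0 for real x with both coefficients positive, and φ → ∞ as |x| → ∞). At x* = 0, φ(0) = 0 and φ''(0) = 10. Laplace's method then gives
  I(n) ~ sqrt(2π / (n · φ''(0))) · e^(−n φ(0)) = sqrt(2π / (10n)) = sqrt(π/(5n)).
The 13 · x^4 term contributes only at subleading order (an O(1/n) relative correction).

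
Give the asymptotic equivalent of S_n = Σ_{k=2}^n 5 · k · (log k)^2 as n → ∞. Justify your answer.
S_n ~ 5 · n^2 · (log n)^2 / 2

By integral comparison, S_n = ∫_1^n 5 · x · (log x)^2 dx + O(n · (log n)^2). For the integral, the leading term of ∫_1^n x^1 (log x)^2 dx is n^2/2 · (log n)^2 (by repeated integration by parts; each step lowers the log-exponent and produces a relatively O(1/log n) correction). Hence S_n ~ 5 · n^2 · (log n)^2 / 2.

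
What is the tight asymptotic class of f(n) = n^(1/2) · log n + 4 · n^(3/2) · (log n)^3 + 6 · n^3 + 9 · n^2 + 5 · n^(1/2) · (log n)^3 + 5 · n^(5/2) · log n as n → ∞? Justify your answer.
f(n) ∈ Θ(n^3)

Compare the terms by growth order. For large n, n^a · (log n)^b dominates n^a' · (log n)^b' iff a > a', or (a = a' and b > b'). Ranking the 6 terms shows the dominant one is 6 · n^3. Hence f(n) ∈ Θ(n^3).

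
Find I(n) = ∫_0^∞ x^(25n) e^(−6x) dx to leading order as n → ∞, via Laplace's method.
I(n) ~ (sqrt(2π·25n) / 6) · (25n/(6e))^(25n)

Write the integrand as exp(25n ln x − 6x) and set f(x) = 25n ln x − 6x. Then f'(x) = 25n/x − 6 = 0 at x* = 25n/6, and f''(x*) = −25n/x*^2 = −6^2/(25n). Laplace's method (interior maximum) gives
  I(n) ~ e^(f(x*)) · sqrt(2π / |f''(x*)|)
        = exp(25n ln(25n/6) − 25n) · sqrt(2π · 25n / 6^2)
        = (25n/6)^(25n) e^(−25n) · sqrt(2π·25n) / 6
        = (sqrt(2π·25n) / 6) · (25n/(6e))^(25n).
This matches Γ(25n+1)/6^(25n+1) with Stirling applied to Γ.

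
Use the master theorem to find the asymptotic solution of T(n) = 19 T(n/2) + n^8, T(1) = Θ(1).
T(n) = Θ(n^8)

log_2 19 ≈ 4.248. f(n) = n^8 dominates n^(log_2 19) since 8 > 4.248, and the regularity condition a·f(n/b) = 19·(n/2)^8 = (19/256)·n^8 ≤ c·f(n) holds with c = 19/256 ≈ 0.0742 < 1. So this is Case 3: T(n) = Θ(f(n)) = Θ(n^8).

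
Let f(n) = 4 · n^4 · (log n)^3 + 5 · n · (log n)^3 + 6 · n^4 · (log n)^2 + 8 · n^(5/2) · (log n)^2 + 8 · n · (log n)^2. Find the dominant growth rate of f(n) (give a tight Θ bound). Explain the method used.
f(n) ∈ Θ(n^4 · (log n)^3)

Compare the terms by growth order. For large n, n^a · (log n)^b dominates n^a' · (log n)^b' iff a > a', or (a = a' and b > b'). Ranking the 5 terms shows the dominant one is 4 · n^4 · (log n)^3. Hence f(n) ∈ Θ(n^4 · (log n)^3).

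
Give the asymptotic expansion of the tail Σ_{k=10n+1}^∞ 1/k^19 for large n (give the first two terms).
Σ_{k>10n} 1/k^19 = 1/(18 · (10n)^18) − 1/(2 · (10n)^19) + O(1/(10n)^20)

Compare to the integral: ∫_{10n}^∞ x^(−19) dx = [−x^(−18)/18]_{10n}^∞ = 1/((19−1)·(10n)^18). The Euler-Maclaurin correction adds −f(10n)/2 = −1/(2·(10n)^19). Euler-Maclaurin then gives
  Σ_{k>10n} 1/k^19 = ∫_{10n}^∞ dx/x^19 − 1/(2·(10n)^19) + O(1/(10n)^20).
(Equivalently this is ζ(19) − Σ_{k≤10n} 1/k^19.)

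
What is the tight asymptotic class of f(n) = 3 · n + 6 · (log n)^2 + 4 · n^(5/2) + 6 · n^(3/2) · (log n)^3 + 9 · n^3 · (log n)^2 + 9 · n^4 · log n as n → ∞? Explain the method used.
f(n) ∈ Θ(n^4 · log n)

Compare the terms by growth order. For large n, n^a · (log n)^b dominates n^a' · (log n)^b' iff a > a', or (a = a' and b > b'). Ranking the 6 terms shows the dominant one is 9 · n^4 · log n. Hence f(n) ∈ Θ(n^4 · log n).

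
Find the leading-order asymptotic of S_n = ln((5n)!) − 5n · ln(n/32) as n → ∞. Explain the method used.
S_n ~ 5n · (ln 160 − 1) + O(ln n)

Stirling: ln((5n)!) = 5n ln(5n) − 5n + O(ln n).
  S_n = 5n ln(5n) − 5n − 5n ln(n/32) + O(ln n)
      = 5n ln(5n) − 5n ln n + 5n ln 32 − 5n + O(ln n)
      = 5n ln 5 + 5n ln 32 − 5n + O(ln n)
      = 5n (ln 160 − 1) + O(ln n).
Numerically ln(160) − 1 ≈ 4.0752.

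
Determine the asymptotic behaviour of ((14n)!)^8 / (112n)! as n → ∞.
((14n)!)^8/(112n)! ~ ((2π·14n)^(7/2) / sqrt(8)) · 8^(−8·14n)  →  0

Write N = 14n. Stirling: N! ~ sqrt(2π N)(N/e)^N and (8N)! ~ sqrt(2π·8N)·(8N/e)^(8N).
  (N!)^8/(8N)! ~ (2π N)^(8/2) (N/e)^(8N) / [sqrt(2π·8N) (8N/e)^(8N)]
     = (2π N)^(8/2) / sqrt(2π·8N) · (N/(8N))^(8N)
     = (2π N)^((8−1)/2) / sqrt(8) · 8^(−8N).
Since 8^8 > 1, the factor 8^(−8N) decays exponentially, so the ratio → 0. Substituting N = 14n gives the stated form.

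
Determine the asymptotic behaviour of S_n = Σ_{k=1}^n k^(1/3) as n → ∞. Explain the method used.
S_n ~ (3/4) · n^(4/3)

Integral comparison: Σ_{k=1}^n k^(1/3) = ∫_0^n x^(1/3) dx + O(n^(1/3)). The integral is n^(1 + 1/3) / (1 + 1/3) = n^((1+3)/3) / ((1+3)/3) = (3/4) · n^(4/3).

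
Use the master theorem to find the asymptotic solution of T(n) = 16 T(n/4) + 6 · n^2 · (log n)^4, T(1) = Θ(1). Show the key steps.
T(n) = Θ(n^2 · (log n)^5)

Here log_4 16 = 2 and f(n) = 6 · n^2 · (log n)^4 = Θ(n^(log_4 16) · (log n)^4). This is the extended Case 2 of the master theorem (f matches the critical exponent up to log factors), giving T(n) = Θ(n^(log_4 16) · (log n)^(4+1)) = Θ(n^2 · (log n)^5).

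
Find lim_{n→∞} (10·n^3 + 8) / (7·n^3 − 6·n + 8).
lim = 10/7

For large n the leading n^3 terms dominate both numerator and denominator. Dividing top and bottom by n^3, every other term tends to 0, leaving 10/7.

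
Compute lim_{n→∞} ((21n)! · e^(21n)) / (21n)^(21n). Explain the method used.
lim = ∞

Stirling: (21n)! ~ sqrt(2π·21n) · (21n/e)^(21n). Hence
  (21n)! · e^(21n) / (21n)^(21n) ~ sqrt(2π·21n) = sqrt(2π·21) · sqrt(n) → ∞.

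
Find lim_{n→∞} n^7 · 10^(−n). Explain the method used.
lim = 0

Exponentials with base > 1 dominate every fixed polynomial: for any fixed c, n^c / 10^n → 0 as n → ∞ (e.g. by the ratio test, or by writing 10^n = e^(n ln 10) and noting e^(n ln 10) / n^c → ∞). Hence n^7 · 10^(−n) = n^7 / 10^n → 0.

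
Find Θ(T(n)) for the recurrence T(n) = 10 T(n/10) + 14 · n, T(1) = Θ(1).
T(n) = Θ(n log n)

log_10 10 = 1, and f(n) = 14 · n = Θ(n^(log_10 10)). This is Case 2 of the master theorem: T(n) = Θ(f(n) · log n) = Θ(n log n).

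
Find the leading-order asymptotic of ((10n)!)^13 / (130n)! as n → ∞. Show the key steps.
((10n)!)^13/(130n)! ~ ((2π·10n)^(12/2) / sqrt(13)) · 13^(−13·10n)  →  0

Write N = 10n. Stirling: N! ~ sqrt(2π N)(N/e)^N and (13N)! ~ sqrt(2π·13N)·(13N/e)^(13N).
  (N!)^13/(13N)! ~ (2π N)^(13/2) (N/e)^(13N) / [sqrt(2π·13N) (13N/e)^(13N)]
     = (2π N)^(13/2) / sqrt(2π·13N) · (N/(13N))^(13N)
     = (2π N)^((13−1)/2) / sqrt(13) · 13^(−13N).
Since 13^13 > 1, the factor 13^(−13N) decays exponentially, so the ratio → 0. Substituting N = 10n gives the stated form.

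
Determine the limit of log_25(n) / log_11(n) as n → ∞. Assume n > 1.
lim = ln(11) / ln(25) = log_25(11)

Change of base: log_25(n) = ln n / ln 25 and log_11(n) = ln n / ln 11. The ratio is (ln n / ln 25) · (ln 11 / ln n) = ln 11 / ln 25, a constant independent of n. So the limit is ln 11 / ln 25 = log_25(11).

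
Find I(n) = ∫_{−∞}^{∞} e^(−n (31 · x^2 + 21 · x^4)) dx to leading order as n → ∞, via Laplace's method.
I(n) ~ sqrt(π/(31n))

φ(x) = 31 · x^2 + 21 · x^4 has its unique global minimum at x* = 0 (since φ'(x) = 62x + 84x^3 = 0 only at x = 0 for real x with both coefficients positive, and φ → ∞ as |x| → ∞). At x* = 0, φ(0) = 0 and φ''(0) = 62. Laplace's method then gives
  I(n) ~ sqrt(2π / (n · φ''(0))) · e^(−n φ(0)) = sqrt(2π / (62n)) = sqrt(π/(31n)).
The 21 · x^4 term contributes only at subleading order (an O(1/n) relative correction).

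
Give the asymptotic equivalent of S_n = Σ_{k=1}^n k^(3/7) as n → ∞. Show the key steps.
S_n ~ (7/10) · n^(10/7)

Integral comparison: Σ_{k=1}^n k^(3/7) = ∫_0^n x^(3/7) dx + O(n^(3/7)). The integral is n^(1 + 3/7) / (1 + 3/7) = n^((3+7)/7) / ((3+7)/7) = (7/10) · n^(10/7).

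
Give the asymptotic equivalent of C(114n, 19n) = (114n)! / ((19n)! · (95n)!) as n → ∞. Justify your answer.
C(114n, 19n) ~ (46656/3125)^(19n) · sqrt(3/(5π·19n))

Write N = 19n. Apply Stirling to each factorial:
  (6N)! ~ sqrt(2π·6N) · (6N/e)^(6N),
  N! ~ sqrt(2π N) · (N/e)^N,
  (5N)! ~ sqrt(2π·5N) · (5N/e)^(5N).
The exponential factors combine to (6N)^(6N) / (N^N · (5N)^(5N)) = 6^(6N)/5^(5N) = (6^6/5^5)^N = (46656/3125)^N.
The square-root prefactors combine to sqrt(2π·6N) / (sqrt(2π N)·sqrt(2π·5N)) = sqrt(6 / (2π·5·N)) = sqrt(3/(5π·19n)).
Substituting N = 19n: C(114n, 19n) ~ (46656/3125)^(19n) · sqrt(3/(5π·19n)).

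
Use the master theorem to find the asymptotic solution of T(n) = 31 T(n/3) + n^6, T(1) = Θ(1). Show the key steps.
T(n) = Θ(n^6)

log_3 31 ≈ 3.126. f(n) = n^6 dominates n^(log_3 31) since 6 > 3.126, and the regularity condition a·f(n/b) = 31·(n/3)^6 = (31/729)·n^6 ≤ c·f(n) holds with c = 31/729 ≈ 0.0425 < 1. So this is Case 3: T(n) = Θ(f(n)) = Θ(n^6).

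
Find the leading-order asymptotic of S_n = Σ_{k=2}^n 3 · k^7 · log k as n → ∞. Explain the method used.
S_n ~ 3 · n^8 log n / 8 − 3 · n^8 / 64

By integral comparison, S_n = ∫_1^n 3 · x^7 · log x dx + O(n^7 · log n). For the integral, ∫ x^7 log x dx = n^8 log n / 8 − n^8/64 (integration by parts). Hence S_n ~ 3 · n^8 log n / 8 − 3 · n^8 / 64.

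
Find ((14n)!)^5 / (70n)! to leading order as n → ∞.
((14n)!)^5/(70n)! ~ ((2π·14n)^(4/2) / sqrt(5)) · 5^(−5·14n)  →  0

Write N = 14n. Stirling: N! ~ sqrt(2π N)(N/e)^N and (5N)! ~ sqrt(2π·5N)·(5N/e)^(5N).
  (N!)^5/(5N)! ~ (2π N)^(5/2) (N/e)^(5N) / [sqrt(2π·5N) (5N/e)^(5N)]
     = (2π N)^(5/2) / sqrt(2π·5N) · (N/(5N))^(5N)
     = (2π N)^((5−1)/2) / sqrt(5) · 5^(−5N).
Since 5^5 > 1, the factor 5^(−5N) decays exponentially, so the ratio → 0. Substituting N = 14n gives the stated form.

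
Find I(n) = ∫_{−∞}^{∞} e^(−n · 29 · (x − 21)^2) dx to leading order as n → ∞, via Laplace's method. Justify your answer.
I(n) = sqrt(π/(29n))

Here φ(x) = 29 · (x − 21)^2 has its unique minimum at x* = 21 with φ(x*) = 0 and φ''(x*) = 58. Laplace's method gives
  I(n) ~ e^(−n φ(x*)) · sqrt(2π / (n · φ''(x*))) = sqrt(2π / (58n)) = sqrt(π/(29n)).
This is exact: substituting u = (x − 21)·sqrt(29n) gives I(n) = (1/sqrt(29n)) ∫_{−∞}^{∞} e^(−u^2) du = sqrt(π/(29n)).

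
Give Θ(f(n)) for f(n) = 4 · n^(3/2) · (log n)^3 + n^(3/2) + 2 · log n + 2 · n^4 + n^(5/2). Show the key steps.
f(n) ∈ Θ(n^4)

Compare the terms by growth order. For large n, n^a · (log n)^b dominates n^a' · (log n)^b' iff a > a', or (a = a' and b > b'). Ranking the 5 terms shows the dominant one is 2 · n^4. Hence f(n) ∈ Θ(n^4).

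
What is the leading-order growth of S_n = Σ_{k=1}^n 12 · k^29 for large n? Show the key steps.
S_n ~ 2 · n^30 / 5

By integral comparison (Euler-Maclaurin), Σ_{k=1}^n 12 · k^29 = 12 · ∫_0^n x^29 dx + O(n^29) = 12 · n^30/30 = 2 · n^30 / 5 + O(n^29). (Equivalently, Faulhaber's formula gives the same leading term.)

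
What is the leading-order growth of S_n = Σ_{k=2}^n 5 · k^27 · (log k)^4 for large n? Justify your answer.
S_n ~ 5 · n^28 · (log n)^4 / 28

By integral comparison, S_n = ∫_1^n 5 · x^27 · (log x)^4 dx + O(n^27 · (log n)^4). For the integral, the leading term of ∫_1^n x^27 (log x)^4 dx is n^28/28 · (log n)^4 (by repeated integration by parts; each step lowers the log-exponent and produces a relatively O(1/log n) correction). Hence S_n ~ 5 · n^28 · (log n)^4 / 28.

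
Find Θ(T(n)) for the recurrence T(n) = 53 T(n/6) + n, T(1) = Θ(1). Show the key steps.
T(n) = Θ(n^(log_6 53))

Master theorem: compare f(n) = n to n^(log_6 53) where log_6 53 ≈ 2.216. Since 1 < log_6 53, we have f(n) = O(n^(log_6 53 − ε)) for some ε > 0 — Case 1. Hence T(n) = Θ(n^(log_6 53)).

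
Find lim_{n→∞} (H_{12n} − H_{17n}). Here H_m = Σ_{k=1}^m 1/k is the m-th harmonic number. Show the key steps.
lim = ln(12/17)

Euler-Maclaurin gives H_m = ln m + γ + 1/(2m) + O(1/m^2). The γ and O(1/m) terms cancel in the difference:
  H_{12n} − H_{17n} = ln(12n) − ln(17n) + O(1/n) = ln(12/17) + O(1/n).
Hence the limit is ln(12/17).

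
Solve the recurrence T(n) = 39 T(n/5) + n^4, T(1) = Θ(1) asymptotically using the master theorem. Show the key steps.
T(n) = Θ(n^4)

log_5 39 ≈ 2.276. f(n) = n^4 dominates n^(log_5 39) since 4 > 2.276, and the regularity condition a·f(n/b) = 39·(n/5)^4 = (39/625)·n^4 ≤ c·f(n) holds with c = 39/625 ≈ 0.0624 < 1. So this is Case 3: T(n) = Θ(f(n)) = Θ(n^4).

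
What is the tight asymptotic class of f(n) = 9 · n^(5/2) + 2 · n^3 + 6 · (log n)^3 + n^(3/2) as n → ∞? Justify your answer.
f(n) ∈ Θ(n^3)

Compare the terms by growth order. For large n, n^a · (log n)^b dominates n^a' · (log n)^b' iff a > a', or (a = a' and b > b'). Ranking the 4 terms shows the dominant one is 2 · n^3. Hence f(n) ∈ Θ(n^3).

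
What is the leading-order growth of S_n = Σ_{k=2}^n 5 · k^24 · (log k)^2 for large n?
S_n ~ n^25 · (log n)^2 / 5

By integral comparison, S_n = ∫_1^n 5 · x^24 · (log x)^2 dx + O(n^24 · (log n)^2). For the integral, the leading term of ∫_1^n x^24 (log x)^2 dx is n^25/25 · (log n)^2 (by repeated integration by parts; each step lowers the log-exponent and produces a relatively O(1/log n) correction). Hence S_n ~ n^25 · (log n)^2 / 5.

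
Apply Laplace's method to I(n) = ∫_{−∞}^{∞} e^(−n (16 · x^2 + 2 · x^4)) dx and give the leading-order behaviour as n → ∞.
I(n) ~ sqrt(π/(16n))

φ(x) = 16 · x^2 + 2 · x^4 has its unique global minimum at x* = 0 (since φ'(x) = 32x + 8x^3 = 0 only at x = 0 for real x with both coefficients positive, and φ → ∞ as |x| → ∞). At x* = 0, φ(0) = 0 and φ''(0) = 32. Laplace's method then gives
  I(n) ~ sqrt(2π / (n · φ''(0))) · e^(−n φ(0)) = sqrt(2π / (32n)) = sqrt(π/(16n)).
The 2 · x^4 term contributes only at subleading order (an O(1/n) relative correction).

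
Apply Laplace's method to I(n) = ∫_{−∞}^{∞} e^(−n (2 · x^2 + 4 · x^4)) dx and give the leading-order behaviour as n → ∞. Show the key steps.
I(n) ~ sqrt(π/(2n))

φ(x) = 2 · x^2 + 4 · x^4 has its unique global minimum at x* = 0 (since φ'(x) = 4x + 16x^3 = 0 only at x = 0 for real x with both coefficients positive, and φ → ∞ as |x| → ∞). At x* = 0, φ(0) = 0 and φ''(0) = 4. Laplace's method then gives
  I(n) ~ sqrt(2π / (n · φ''(0))) · e^(−n φ(0)) = sqrt(2π / (4n)) = sqrt(π/(2n)).
The 4 · x^4 term contributes only at subleading order (an O(1/n) relative correction).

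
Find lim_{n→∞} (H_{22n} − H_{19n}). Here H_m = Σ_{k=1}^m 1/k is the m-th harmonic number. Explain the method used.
lim = ln(22/19)

Euler-Maclaurin gives H_m = ln m + γ + 1/(2m) + O(1/m^2). The γ and O(1/m) terms cancel in the difference:
  H_{22n} − H_{19n} = ln(22n) − ln(19n) + O(1/n) = ln(22/19) + O(1/n).
Hence the limit is ln(22/19).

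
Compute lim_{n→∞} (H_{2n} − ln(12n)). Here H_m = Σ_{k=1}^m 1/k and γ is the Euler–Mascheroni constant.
lim = −ln 6 + γ

By Euler-Maclaurin, H_m = ln m + γ + O(1/m). So
  H_{2n} − ln(12n) = ln(2n) + γ − ln(12n) + O(1/n)
                       = ln(2/12) + γ + O(1/n).
Hence the limit is ln(2/12) + γ (= −ln 6).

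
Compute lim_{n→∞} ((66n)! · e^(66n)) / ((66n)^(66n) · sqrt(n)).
lim = sqrt(2π·66)

Stirling: (66n)! ~ sqrt(2π·66n) · (66n/e)^(66n). Hence
  (66n)! · e^(66n) / (66n)^(66n) ~ sqrt(2π·66n).
Dividing by sqrt(n): sqrt(2π·66n) / sqrt(n) = sqrt(2π·66) · n^((1−1)/2), so the limit is sqrt(2π·66).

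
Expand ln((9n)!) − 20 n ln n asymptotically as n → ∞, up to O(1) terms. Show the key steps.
ln((9n)!) − 20 n ln n = −11 n ln n + 9(ln 9 − 1) n + (1/2) ln(2π·9n) + O(1/n)

Stirling: ln((9n)!) = 9n ln(9n) − 9n + (1/2) ln(2π·9n) + O(1/n).
Expand 9n ln(9n) = 9n (ln n + ln 9) = 9n ln n + 9n ln 9.
Subtract 20n ln n: leading term is (9 − 20) n ln n = −11 n ln n. The next term is 9n ln 9 − 9n = 9(ln 9 − 1) n. Then the (1/2) ln(2π·9n) correction.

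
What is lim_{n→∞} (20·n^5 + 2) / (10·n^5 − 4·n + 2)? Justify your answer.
lim = 20/10 = 2

For large n the leading n^5 terms dominate both numerator and denominator. Dividing top and bottom by n^5, every other term tends to 0, leaving 20/10 = 2.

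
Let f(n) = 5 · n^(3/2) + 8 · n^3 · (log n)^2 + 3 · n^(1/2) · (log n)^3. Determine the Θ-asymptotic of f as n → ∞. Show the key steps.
f(n) ∈ Θ(n^3 · (log n)^2)

Compare the terms by growth order. For large n, n^a · (log n)^b dominates n^a' · (log n)^b' iff a > a', or (a = a' and b > b'). Ranking the 3 terms shows the dominant one is 8 · n^3 · (log n)^2. Hence f(n) ∈ Θ(n^3 · (log n)^2).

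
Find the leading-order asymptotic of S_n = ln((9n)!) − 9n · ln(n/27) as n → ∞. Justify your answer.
S_n ~ 9n · (ln 243 − 1) + O(ln n)

Stirling: ln((9n)!) = 9n ln(9n) − 9n + O(ln n).
  S_n = 9n ln(9n) − 9n − 9n ln(n/27) + O(ln n)
      = 9n ln(9n) − 9n ln n + 9n ln 27 − 9n + O(ln n)
      = 9n ln 9 + 9n ln 27 − 9n + O(ln n)
      = 9n (ln 243 − 1) + O(ln n).
Numerically ln(243) − 1 ≈ 4.4931.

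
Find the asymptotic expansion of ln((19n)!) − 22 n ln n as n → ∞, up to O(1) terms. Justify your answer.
ln((19n)!) − 22 n ln n = −3 n ln n + 19(ln 19 − 1) n + (1/2) ln(2π·19n) + O(1/n)

Stirling: ln((19n)!) = 19n ln(19n) − 19n + (1/2) ln(2π·19n) + O(1/n).
Expand 19n ln(19n) = 19n (ln n + ln 19) = 19n ln n + 19n ln 19.
Subtract 22n ln n: leading term is (19 − 22) n ln n = −3 n ln n. The next term is 19n ln 19 − 19n = 19(ln 19 − 1) n. Then the (1/2) ln(2π·19n) correction.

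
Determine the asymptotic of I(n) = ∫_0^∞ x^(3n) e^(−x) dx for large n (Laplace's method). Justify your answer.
I(n) ~ sqrt(2π·3n) · (3n/e)^(3n)

Write the integrand as exp(3n ln x − x) and set f(x) = 3n ln x − x. Then f'(x) = 3n/x − 1 = 0 at x* = 3n, and f''(x*) = −3n/x*^2 = −1/(3n). Laplace's method (interior maximum) gives
  I(n) ~ e^(f(x*)) · sqrt(2π / |f''(x*)|)
        = exp(3n ln(3n) − 3n) · sqrt(2π · 3n)
        = (3n)^(3n) e^(−3n) · sqrt(2π·3n)
        = sqrt(2π·3n) · (3n/e)^(3n).
This matches Γ(3n+1) with Stirling applied to Γ.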